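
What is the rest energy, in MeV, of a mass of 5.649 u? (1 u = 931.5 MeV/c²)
E = mc² = 5262 MeV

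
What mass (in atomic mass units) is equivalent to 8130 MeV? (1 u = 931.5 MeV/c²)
m = E/c² = 8.728 u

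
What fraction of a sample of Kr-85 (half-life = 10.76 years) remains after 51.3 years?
N/N₀ = (1/2)^(t/t½) = 0.03671 = 3.67%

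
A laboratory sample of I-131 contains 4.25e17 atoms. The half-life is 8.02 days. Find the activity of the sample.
A = λN = 3.673e16 decays/day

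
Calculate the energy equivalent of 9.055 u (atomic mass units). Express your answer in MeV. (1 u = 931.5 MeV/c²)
E = mc² = 8435 MeV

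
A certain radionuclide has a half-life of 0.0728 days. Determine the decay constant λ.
λ = ln(2)/t½ = 9.521 day⁻¹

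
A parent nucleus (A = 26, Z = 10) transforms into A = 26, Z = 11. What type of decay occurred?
ΔA = 0, ΔZ = +1 ⇒ beta-minus decay (β⁻)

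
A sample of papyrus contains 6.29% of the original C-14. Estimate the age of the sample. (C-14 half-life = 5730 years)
Age = t½ × log₂(1/ratio) = 22870 years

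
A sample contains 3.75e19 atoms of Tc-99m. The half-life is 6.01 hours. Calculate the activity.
A = λN = 4.325e18 decays/hour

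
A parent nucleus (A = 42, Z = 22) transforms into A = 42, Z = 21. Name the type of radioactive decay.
ΔA = 0, ΔZ = -1 ⇒ beta-plus decay (β⁺) or electron capture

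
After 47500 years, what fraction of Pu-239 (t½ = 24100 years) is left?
N/N₀ = (1/2)^(t/t½) = 0.2551 = 25.5%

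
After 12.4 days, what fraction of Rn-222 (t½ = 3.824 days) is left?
N/N₀ = (1/2)^(t/t½) = 0.1056 = 10.6%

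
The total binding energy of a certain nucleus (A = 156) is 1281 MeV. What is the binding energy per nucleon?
B.E./A = 1281/156 = 8.212 MeV/nucleon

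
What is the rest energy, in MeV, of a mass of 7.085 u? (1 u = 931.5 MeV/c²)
E = mc² = 6600 MeV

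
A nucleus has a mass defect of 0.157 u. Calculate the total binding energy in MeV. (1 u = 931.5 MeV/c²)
B.E. = Δm × 931.5 = 146.2 MeV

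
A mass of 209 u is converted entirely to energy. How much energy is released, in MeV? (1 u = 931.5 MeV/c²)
E = mc² = 1.947e5 MeV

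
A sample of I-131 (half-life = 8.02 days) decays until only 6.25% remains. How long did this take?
t = t½ × log₂(N₀/N) = 32.08 days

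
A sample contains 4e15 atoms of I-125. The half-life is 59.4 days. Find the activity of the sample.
A = λN = 4.668e13 decays/day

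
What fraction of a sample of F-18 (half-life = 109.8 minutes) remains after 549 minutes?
N/N₀ = (1/2)^(t/t½) = 0.03125 = 3.12%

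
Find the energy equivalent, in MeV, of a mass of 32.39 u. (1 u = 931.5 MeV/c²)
E = mc² = 30170 MeV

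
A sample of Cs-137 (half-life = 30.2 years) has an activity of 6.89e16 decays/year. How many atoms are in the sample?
N = A/λ = 3.002e18 atoms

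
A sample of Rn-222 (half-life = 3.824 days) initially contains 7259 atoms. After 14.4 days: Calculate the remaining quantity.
N = N₀(1/2)^(t/t½) = 533.7 atoms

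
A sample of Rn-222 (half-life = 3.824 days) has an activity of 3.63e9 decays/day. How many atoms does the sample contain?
N = A/λ = 2.003e10 atoms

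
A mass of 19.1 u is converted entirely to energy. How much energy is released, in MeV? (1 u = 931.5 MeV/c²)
E = mc² = 17790 MeV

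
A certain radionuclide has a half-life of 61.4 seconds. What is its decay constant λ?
λ = ln(2)/t½ = 0.01129 second⁻¹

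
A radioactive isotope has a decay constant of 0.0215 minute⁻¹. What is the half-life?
t½ = ln(2)/λ = 32.24 minutes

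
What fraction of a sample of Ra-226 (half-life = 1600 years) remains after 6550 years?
N/N₀ = (1/2)^(t/t½) = 0.05857 = 5.86%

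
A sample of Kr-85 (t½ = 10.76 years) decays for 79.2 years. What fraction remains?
N/N₀ = (1/2)^(t/t½) = 0.006085 = 0.608%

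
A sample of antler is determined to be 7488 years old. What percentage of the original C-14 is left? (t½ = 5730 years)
N/N₀ = (1/2)^(t/t½) = 0.4042 = 40.4%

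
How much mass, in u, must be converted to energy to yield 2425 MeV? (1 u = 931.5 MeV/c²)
m = E/c² = 2.603 u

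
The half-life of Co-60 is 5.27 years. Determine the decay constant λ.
λ = ln(2)/t½ = 0.1315 year⁻¹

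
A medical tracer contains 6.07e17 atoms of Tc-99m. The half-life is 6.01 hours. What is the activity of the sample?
A = λN = 7.001e16 decays/hour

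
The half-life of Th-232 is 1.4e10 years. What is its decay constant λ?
λ = ln(2)/t½ = 4.951e-11 year⁻¹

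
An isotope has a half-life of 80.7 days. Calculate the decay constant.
λ = ln(2)/t½ = 0.008589 day⁻¹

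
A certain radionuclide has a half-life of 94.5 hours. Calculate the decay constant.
λ = ln(2)/t½ = 0.007335 hour⁻¹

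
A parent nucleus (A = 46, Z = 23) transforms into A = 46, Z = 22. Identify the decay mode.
ΔA = 0, ΔZ = -1 ⇒ beta-plus decay (β⁺) or electron capture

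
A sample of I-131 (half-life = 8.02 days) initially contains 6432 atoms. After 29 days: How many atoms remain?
N = N₀(1/2)^(t/t½) = 524.6 atoms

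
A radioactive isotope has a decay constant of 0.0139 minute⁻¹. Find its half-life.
t½ = ln(2)/λ = 49.87 minutes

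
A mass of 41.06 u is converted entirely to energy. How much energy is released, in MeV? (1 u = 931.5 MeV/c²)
E = mc² = 38250 MeV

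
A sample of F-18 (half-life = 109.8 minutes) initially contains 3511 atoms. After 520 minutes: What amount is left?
N = N₀(1/2)^(t/t½) = 131.8 atoms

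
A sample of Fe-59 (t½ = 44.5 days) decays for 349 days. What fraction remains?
N/N₀ = (1/2)^(t/t½) = 0.004356 = 0.436%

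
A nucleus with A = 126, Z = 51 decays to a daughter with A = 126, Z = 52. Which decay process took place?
ΔA = 0, ΔZ = +1 ⇒ beta-minus decay (β⁻)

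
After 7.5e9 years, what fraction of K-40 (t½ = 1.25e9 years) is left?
N/N₀ = (1/2)^(t/t½) = 0.01562 = 1.56%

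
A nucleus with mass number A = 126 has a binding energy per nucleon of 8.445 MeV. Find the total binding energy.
B.E. = 8.445 × 126 = 1064 MeV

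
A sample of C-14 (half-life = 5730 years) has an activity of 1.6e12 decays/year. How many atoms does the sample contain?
N = A/λ = 1.323e16 atoms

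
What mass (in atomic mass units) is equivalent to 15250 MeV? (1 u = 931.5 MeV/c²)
m = E/c² = 16.37 u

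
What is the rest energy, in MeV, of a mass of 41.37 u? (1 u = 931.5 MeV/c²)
E = mc² = 38540 MeV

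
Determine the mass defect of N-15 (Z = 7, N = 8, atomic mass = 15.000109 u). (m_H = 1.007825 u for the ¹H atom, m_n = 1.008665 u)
Δm = Z·m_H + N·m_n − M = 0.124 u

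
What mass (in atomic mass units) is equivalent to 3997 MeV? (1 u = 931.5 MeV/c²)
m = E/c² = 4.291 u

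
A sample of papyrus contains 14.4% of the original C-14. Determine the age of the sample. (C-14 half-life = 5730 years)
Age = t½ × log₂(1/ratio) = 16020 years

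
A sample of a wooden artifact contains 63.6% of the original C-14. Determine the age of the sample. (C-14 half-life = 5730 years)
Age = t½ × log₂(1/ratio) = 3741 years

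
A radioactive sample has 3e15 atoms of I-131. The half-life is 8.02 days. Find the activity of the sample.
A = λN = 2.593e14 decays/day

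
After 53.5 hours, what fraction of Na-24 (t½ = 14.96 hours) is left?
N/N₀ = (1/2)^(t/t½) = 0.08384 = 8.38%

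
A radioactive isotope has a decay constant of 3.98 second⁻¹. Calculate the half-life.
t½ = ln(2)/λ = 0.1742 seconds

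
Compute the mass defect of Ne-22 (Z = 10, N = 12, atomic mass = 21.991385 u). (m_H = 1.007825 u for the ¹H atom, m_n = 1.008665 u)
Δm = Z·m_H + N·m_n − M = 0.1908 u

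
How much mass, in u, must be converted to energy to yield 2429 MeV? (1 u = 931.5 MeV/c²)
m = E/c² = 2.608 u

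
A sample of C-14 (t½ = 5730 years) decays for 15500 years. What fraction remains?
N/N₀ = (1/2)^(t/t½) = 0.1534 = 15.3%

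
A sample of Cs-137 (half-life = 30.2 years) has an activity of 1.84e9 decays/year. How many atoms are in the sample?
N = A/λ = 8.017e10 atoms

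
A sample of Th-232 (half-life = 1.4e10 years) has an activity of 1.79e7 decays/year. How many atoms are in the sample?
N = A/λ = 3.615e17 atoms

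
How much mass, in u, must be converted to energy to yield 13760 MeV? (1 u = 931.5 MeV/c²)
m = E/c² = 14.77 u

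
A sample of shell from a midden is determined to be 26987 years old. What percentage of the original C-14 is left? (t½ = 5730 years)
N/N₀ = (1/2)^(t/t½) = 0.03821 = 3.82%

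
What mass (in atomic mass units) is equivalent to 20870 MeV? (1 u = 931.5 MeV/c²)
m = E/c² = 22.4 u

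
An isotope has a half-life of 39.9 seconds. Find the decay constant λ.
λ = ln(2)/t½ = 0.01737 second⁻¹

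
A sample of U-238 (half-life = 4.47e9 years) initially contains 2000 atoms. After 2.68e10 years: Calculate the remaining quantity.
N = N₀(1/2)^(t/t½) = 31.35 atoms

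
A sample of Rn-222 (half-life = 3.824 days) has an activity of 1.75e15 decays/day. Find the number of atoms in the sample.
N = A/λ = 9.655e15 atoms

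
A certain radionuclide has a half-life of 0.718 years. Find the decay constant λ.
λ = ln(2)/t½ = 0.9654 year⁻¹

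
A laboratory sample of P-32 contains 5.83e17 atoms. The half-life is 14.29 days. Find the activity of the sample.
A = λN = 2.828e16 decays/day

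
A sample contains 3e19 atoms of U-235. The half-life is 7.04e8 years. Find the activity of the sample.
A = λN = 2.954e10 decays/year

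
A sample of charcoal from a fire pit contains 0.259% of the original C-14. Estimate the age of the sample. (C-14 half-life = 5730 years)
Age = t½ × log₂(1/ratio) = 49240 years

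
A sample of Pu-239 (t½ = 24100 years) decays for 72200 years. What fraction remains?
N/N₀ = (1/2)^(t/t½) = 0.1254 = 12.5%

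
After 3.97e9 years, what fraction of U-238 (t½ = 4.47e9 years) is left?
N/N₀ = (1/2)^(t/t½) = 0.5403 = 54%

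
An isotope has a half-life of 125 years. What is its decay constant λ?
λ = ln(2)/t½ = 0.005545 year⁻¹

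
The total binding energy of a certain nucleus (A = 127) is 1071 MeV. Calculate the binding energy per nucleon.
B.E./A = 1071/127 = 8.433 MeV/nucleon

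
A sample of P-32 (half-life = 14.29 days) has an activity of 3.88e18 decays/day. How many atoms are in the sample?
N = A/λ = 7.999e19 atoms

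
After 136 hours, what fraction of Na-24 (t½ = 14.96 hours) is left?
N/N₀ = (1/2)^(t/t½) = 0.001834 = 0.183%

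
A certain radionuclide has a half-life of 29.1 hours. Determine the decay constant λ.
λ = ln(2)/t½ = 0.02382 hour⁻¹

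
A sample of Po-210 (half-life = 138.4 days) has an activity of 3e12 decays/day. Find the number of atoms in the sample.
N = A/λ = 5.99e14 atoms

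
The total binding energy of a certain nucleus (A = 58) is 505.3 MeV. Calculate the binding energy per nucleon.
B.E./A = 505.3/58 = 8.712 MeV/nucleon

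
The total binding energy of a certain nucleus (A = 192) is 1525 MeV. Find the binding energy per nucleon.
B.E./A = 1525/192 = 7.943 MeV/nucleon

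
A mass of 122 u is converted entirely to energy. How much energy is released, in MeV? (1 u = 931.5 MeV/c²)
E = mc² = 1.136e5 MeV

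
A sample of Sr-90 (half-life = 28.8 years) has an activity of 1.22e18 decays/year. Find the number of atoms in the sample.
N = A/λ = 5.069e19 atoms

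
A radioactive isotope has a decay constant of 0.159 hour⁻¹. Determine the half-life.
t½ = ln(2)/λ = 4.359 hours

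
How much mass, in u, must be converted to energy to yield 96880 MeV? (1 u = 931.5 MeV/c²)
m = E/c² = 104 u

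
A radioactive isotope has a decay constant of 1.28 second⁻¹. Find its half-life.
t½ = ln(2)/λ = 0.5415 seconds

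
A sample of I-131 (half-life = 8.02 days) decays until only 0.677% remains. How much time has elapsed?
t = t½ × log₂(N₀/N) = 57.8 days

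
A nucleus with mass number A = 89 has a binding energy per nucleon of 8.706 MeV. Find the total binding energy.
B.E. = 8.706 × 89 = 774.8 MeV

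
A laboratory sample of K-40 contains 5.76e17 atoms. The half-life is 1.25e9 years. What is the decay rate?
A = λN = 3.194e8 decays/year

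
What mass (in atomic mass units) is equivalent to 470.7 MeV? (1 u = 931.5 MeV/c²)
m = E/c² = 0.5053 u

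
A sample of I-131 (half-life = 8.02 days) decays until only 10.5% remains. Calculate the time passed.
t = t½ × log₂(N₀/N) = 26.08 days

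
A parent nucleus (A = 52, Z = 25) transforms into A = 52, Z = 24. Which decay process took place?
ΔA = 0, ΔZ = -1 ⇒ beta-plus decay (β⁺) or electron capture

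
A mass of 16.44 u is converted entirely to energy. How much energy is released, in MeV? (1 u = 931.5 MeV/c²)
E = mc² = 15310 MeV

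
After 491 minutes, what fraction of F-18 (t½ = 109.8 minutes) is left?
N/N₀ = (1/2)^(t/t½) = 0.04507 = 4.51%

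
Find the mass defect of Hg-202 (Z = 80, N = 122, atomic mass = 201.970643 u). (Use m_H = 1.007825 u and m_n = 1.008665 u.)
Δm = Z·m_H + N·m_n − M = 1.712 u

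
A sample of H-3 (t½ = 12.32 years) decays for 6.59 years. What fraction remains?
N/N₀ = (1/2)^(t/t½) = 0.6902 = 69%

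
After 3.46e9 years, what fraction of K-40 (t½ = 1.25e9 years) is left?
N/N₀ = (1/2)^(t/t½) = 0.1468 = 14.7%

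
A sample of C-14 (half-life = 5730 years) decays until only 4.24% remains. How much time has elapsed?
t = t½ × log₂(N₀/N) = 26130 years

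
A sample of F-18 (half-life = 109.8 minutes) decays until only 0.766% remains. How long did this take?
t = t½ × log₂(N₀/N) = 771.7 minutes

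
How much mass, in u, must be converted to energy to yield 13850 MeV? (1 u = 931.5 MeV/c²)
m = E/c² = 14.87 u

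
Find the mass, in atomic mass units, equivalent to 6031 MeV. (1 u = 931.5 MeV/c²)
m = E/c² = 6.475 u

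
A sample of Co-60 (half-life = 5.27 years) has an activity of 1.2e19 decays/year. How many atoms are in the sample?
N = A/λ = 9.124e19 atoms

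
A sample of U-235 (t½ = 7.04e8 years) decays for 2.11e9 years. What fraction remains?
N/N₀ = (1/2)^(t/t½) = 0.1252 = 12.5%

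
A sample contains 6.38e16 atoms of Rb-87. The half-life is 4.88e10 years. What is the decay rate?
A = λN = 9.062e5 decays/year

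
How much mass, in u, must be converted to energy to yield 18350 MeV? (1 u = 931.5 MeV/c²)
m = E/c² = 19.7 u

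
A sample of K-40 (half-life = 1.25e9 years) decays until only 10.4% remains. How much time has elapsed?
t = t½ × log₂(N₀/N) = 4.082e9 years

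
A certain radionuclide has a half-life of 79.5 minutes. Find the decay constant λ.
λ = ln(2)/t½ = 0.008719 minute⁻¹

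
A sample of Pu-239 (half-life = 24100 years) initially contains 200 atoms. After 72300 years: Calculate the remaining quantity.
N = N₀(1/2)^(t/t½) = 25 atoms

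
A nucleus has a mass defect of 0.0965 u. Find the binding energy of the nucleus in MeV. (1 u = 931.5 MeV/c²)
B.E. = Δm × 931.5 = 89.89 MeV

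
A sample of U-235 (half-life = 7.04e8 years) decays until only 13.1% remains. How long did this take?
t = t½ × log₂(N₀/N) = 2.064e9 years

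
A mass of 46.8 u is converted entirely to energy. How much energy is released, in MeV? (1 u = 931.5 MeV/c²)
E = mc² = 43590 MeV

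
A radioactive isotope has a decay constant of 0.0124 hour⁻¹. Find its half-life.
t½ = ln(2)/λ = 55.9 hours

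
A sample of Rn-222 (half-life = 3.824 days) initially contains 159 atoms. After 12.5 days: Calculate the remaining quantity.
N = N₀(1/2)^(t/t½) = 16.5 atoms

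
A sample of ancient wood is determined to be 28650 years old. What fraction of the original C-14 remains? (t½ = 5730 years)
N/N₀ = (1/2)^(t/t½) = 0.03125 = 3.12%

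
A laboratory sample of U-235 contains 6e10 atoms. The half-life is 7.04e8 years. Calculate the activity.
A = λN = 59.08 decays/year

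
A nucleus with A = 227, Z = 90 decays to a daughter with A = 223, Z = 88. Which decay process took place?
ΔA = -4, ΔZ = -2 ⇒ alpha decay (α)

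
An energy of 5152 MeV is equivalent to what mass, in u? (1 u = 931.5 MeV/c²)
m = E/c² = 5.531 u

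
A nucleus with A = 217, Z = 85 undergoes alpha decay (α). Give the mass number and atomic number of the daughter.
Daughter: A = 213, Z = 83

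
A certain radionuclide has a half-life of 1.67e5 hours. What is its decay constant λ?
λ = ln(2)/t½ = 4.151e-6 hour⁻¹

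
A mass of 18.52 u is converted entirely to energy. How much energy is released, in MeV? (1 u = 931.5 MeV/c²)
E = mc² = 17250 MeV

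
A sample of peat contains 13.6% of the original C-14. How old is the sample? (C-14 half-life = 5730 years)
Age = t½ × log₂(1/ratio) = 16490 years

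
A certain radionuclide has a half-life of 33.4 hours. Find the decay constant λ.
λ = ln(2)/t½ = 0.02075 hour⁻¹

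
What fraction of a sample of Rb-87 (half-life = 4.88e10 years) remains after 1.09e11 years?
N/N₀ = (1/2)^(t/t½) = 0.2126 = 21.3%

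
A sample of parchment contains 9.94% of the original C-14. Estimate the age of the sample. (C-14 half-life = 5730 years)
Age = t½ × log₂(1/ratio) = 19080 years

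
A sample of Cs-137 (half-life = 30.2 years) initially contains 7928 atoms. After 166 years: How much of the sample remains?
N = N₀(1/2)^(t/t½) = 175.6 atoms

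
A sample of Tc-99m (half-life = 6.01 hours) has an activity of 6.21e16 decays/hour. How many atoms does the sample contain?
N = A/λ = 5.384e17 atoms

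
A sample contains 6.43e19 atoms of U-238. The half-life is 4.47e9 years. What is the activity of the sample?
A = λN = 9.971e9 decays/year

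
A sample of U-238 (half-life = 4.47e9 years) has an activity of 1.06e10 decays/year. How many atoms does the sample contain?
N = A/λ = 6.836e19 atoms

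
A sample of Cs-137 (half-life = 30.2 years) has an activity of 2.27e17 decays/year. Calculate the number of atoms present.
N = A/λ = 9.89e18 atoms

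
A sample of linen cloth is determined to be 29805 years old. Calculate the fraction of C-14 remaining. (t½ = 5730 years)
N/N₀ = (1/2)^(t/t½) = 0.02718 = 2.72%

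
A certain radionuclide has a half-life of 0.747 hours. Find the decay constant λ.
λ = ln(2)/t½ = 0.9279 hour⁻¹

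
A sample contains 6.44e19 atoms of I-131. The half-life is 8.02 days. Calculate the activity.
A = λN = 5.566e18 decays/day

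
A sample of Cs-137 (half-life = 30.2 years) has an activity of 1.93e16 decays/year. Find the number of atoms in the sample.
N = A/λ = 8.409e17 atoms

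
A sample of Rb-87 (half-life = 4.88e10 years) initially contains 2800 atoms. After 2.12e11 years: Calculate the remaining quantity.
N = N₀(1/2)^(t/t½) = 137.8 atoms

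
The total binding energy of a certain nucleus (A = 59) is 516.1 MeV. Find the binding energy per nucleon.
B.E./A = 516.1/59 = 8.747 MeV/nucleon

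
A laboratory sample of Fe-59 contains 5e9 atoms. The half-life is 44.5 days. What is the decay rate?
A = λN = 7.788e7 decays/day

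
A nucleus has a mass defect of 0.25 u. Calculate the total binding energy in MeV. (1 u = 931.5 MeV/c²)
B.E. = Δm × 931.5 = 232.9 MeV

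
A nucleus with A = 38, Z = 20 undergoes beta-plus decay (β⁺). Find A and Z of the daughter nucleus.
Daughter: A = 38, Z = 19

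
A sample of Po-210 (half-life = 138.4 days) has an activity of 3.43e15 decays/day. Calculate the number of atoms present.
N = A/λ = 6.849e17 atoms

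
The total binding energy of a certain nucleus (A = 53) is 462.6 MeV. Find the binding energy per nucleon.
B.E./A = 462.6/53 = 8.728 MeV/nucleon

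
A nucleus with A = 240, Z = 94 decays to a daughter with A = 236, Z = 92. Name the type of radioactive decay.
ΔA = -4, ΔZ = -2 ⇒ alpha decay (α)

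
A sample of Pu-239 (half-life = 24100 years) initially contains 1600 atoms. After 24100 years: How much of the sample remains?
N = N₀(1/2)^(t/t½) = 800 atoms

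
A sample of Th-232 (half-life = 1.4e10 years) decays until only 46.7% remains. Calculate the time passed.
t = t½ × log₂(N₀/N) = 1.538e10 years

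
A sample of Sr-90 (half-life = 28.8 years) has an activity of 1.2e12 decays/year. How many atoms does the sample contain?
N = A/λ = 4.986e13 atoms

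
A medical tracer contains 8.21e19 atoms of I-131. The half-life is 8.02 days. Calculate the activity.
A = λN = 7.096e18 decays/day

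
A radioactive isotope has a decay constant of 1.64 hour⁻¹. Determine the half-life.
t½ = ln(2)/λ = 0.4227 hours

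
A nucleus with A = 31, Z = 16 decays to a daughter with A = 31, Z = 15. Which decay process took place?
ΔA = 0, ΔZ = -1 ⇒ beta-plus decay (β⁺) or electron capture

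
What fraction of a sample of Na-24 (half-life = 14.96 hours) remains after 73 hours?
N/N₀ = (1/2)^(t/t½) = 0.03397 = 3.4%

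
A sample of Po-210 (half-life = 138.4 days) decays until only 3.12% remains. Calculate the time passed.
t = t½ × log₂(N₀/N) = 692.3 days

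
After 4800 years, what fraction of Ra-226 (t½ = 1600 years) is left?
N/N₀ = (1/2)^(t/t½) = 0.125 = 12.5%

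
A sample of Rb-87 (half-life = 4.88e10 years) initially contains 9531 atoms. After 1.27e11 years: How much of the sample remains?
N = N₀(1/2)^(t/t½) = 1569 atoms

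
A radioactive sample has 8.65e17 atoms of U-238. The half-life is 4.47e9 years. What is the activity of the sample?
A = λN = 1.341e8 decays/year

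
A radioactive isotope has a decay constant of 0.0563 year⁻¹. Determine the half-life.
t½ = ln(2)/λ = 12.31 years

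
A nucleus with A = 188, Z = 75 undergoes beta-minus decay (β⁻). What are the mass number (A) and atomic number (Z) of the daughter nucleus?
Daughter: A = 188, Z = 76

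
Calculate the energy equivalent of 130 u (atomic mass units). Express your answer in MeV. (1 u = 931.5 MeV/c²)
E = mc² = 1.211e5 MeV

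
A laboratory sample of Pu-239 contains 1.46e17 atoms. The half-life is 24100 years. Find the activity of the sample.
A = λN = 4.199e12 decays/year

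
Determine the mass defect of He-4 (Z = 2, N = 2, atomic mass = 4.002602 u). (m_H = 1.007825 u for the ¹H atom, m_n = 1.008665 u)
Δm = Z·m_H + N·m_n − M = 0.03038 u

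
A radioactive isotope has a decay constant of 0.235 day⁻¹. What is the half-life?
t½ = ln(2)/λ = 2.95 days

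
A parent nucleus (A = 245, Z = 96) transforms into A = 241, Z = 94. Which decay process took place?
ΔA = -4, ΔZ = -2 ⇒ alpha decay (α)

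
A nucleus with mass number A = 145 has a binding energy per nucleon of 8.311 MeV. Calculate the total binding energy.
B.E. = 8.311 × 145 = 1205 MeV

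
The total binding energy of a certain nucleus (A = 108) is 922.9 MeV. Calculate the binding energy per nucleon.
B.E./A = 922.9/108 = 8.545 MeV/nucleon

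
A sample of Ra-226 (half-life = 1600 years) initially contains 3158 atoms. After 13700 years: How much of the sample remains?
N = N₀(1/2)^(t/t½) = 8.353 atoms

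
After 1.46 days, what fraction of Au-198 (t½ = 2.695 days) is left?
N/N₀ = (1/2)^(t/t½) = 0.6869 = 68.7%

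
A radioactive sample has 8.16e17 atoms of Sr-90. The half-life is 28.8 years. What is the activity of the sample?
A = λN = 1.964e16 decays/year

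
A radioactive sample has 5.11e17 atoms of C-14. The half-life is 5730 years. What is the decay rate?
A = λN = 6.181e13 decays/year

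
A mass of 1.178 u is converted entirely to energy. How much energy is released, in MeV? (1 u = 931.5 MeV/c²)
E = mc² = 1097 MeV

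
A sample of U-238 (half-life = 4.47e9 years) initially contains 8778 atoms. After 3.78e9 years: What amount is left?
N = N₀(1/2)^(t/t½) = 4885 atoms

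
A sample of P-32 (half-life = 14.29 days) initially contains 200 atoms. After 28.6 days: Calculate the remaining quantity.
N = N₀(1/2)^(t/t½) = 49.95 atoms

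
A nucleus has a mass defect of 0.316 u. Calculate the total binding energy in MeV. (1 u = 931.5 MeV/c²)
B.E. = Δm × 931.5 = 294.4 MeV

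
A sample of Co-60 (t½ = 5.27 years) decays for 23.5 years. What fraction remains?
N/N₀ = (1/2)^(t/t½) = 0.04546 = 4.55%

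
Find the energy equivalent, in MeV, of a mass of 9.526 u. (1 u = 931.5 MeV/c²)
E = mc² = 8873 MeV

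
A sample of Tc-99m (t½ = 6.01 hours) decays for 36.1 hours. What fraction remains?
N/N₀ = (1/2)^(t/t½) = 0.01555 = 1.56%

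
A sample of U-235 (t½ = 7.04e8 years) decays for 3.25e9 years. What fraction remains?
N/N₀ = (1/2)^(t/t½) = 0.04077 = 4.08%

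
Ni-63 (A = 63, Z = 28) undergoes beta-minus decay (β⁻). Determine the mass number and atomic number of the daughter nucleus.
Daughter: A = 63, Z = 29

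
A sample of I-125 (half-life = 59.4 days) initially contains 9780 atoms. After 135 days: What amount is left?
N = N₀(1/2)^(t/t½) = 2024 atoms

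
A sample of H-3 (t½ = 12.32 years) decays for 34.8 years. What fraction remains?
N/N₀ = (1/2)^(t/t½) = 0.1412 = 14.1%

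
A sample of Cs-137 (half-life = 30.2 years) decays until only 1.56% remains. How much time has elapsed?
t = t½ × log₂(N₀/N) = 181.3 years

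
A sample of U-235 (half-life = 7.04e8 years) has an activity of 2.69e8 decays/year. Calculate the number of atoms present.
N = A/λ = 2.732e17 atoms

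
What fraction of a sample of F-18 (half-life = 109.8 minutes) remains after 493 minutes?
N/N₀ = (1/2)^(t/t½) = 0.0445 = 4.45%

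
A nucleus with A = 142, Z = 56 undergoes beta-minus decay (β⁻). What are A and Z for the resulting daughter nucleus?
Daughter: A = 142, Z = 57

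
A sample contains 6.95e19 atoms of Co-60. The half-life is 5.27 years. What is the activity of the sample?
A = λN = 9.141e18 decays/year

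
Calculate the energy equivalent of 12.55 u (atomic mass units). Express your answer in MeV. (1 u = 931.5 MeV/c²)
E = mc² = 11690 MeV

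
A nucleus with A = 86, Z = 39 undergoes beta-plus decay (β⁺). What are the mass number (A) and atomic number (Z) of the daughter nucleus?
Daughter: A = 86, Z = 38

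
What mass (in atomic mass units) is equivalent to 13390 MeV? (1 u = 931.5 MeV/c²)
m = E/c² = 14.37 u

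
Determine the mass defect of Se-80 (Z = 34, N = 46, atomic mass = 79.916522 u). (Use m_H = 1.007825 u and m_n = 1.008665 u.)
Δm = Z·m_H + N·m_n − M = 0.7481 u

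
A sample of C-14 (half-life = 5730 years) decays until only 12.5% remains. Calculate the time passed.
t = t½ × log₂(N₀/N) = 17190 years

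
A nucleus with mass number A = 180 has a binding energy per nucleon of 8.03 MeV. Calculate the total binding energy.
B.E. = 8.03 × 180 = 1445 MeV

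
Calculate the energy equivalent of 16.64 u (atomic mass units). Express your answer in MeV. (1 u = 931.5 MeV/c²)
E = mc² = 15500 MeV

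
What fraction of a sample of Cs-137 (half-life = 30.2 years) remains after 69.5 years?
N/N₀ = (1/2)^(t/t½) = 0.2029 = 20.3%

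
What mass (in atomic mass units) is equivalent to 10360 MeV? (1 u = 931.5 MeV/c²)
m = E/c² = 11.12 u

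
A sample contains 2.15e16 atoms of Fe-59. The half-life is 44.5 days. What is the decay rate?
A = λN = 3.349e14 decays/day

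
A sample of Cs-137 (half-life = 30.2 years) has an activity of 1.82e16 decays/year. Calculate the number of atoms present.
N = A/λ = 7.93e17 atoms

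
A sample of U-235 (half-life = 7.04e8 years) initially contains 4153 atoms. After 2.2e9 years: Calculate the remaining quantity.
N = N₀(1/2)^(t/t½) = 476 atoms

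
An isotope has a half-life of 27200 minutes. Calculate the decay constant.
λ = ln(2)/t½ = 2.548e-5 minute⁻¹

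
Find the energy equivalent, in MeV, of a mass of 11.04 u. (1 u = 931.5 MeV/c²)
E = mc² = 10280 MeV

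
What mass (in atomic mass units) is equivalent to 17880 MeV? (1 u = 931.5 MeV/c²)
m = E/c² = 19.19 u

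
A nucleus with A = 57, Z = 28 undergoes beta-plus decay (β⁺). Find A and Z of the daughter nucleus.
Daughter: A = 57, Z = 27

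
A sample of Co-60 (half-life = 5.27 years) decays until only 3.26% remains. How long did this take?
t = t½ × log₂(N₀/N) = 26.03 years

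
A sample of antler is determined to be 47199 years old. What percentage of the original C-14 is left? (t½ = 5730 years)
N/N₀ = (1/2)^(t/t½) = 0.003314 = 0.331%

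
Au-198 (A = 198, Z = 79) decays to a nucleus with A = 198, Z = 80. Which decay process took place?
ΔA = 0, ΔZ = +1 ⇒ beta-minus decay (β⁻)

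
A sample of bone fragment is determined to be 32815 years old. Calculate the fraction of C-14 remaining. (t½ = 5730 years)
N/N₀ = (1/2)^(t/t½) = 0.01888 = 1.89%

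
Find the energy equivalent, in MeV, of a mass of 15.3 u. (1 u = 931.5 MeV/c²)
E = mc² = 14250 MeV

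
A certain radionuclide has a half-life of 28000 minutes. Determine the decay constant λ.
λ = ln(2)/t½ = 2.476e-5 minute⁻¹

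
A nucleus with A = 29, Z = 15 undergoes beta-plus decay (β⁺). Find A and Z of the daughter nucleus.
Daughter: A = 29, Z = 14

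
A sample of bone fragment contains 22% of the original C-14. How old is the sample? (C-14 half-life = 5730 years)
Age = t½ × log₂(1/ratio) = 12520 years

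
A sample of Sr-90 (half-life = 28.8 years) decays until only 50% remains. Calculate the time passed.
t = t½ × log₂(N₀/N) = 28.8 years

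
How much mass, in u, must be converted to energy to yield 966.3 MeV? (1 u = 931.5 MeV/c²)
m = E/c² = 1.037 u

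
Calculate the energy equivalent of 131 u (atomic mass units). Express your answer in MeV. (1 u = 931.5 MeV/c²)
E = mc² = 1.22e5 MeV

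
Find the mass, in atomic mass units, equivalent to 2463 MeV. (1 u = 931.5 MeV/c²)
m = E/c² = 2.644 u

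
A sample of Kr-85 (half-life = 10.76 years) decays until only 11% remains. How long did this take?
t = t½ × log₂(N₀/N) = 34.26 years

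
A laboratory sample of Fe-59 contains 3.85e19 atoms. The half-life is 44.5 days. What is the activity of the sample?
A = λN = 5.997e17 decays/day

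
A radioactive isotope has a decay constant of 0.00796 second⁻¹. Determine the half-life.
t½ = ln(2)/λ = 87.08 seconds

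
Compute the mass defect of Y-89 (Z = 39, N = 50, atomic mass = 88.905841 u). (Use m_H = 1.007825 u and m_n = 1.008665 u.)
Δm = Z·m_H + N·m_n − M = 0.8326 u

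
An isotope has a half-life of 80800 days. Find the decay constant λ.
λ = ln(2)/t½ = 8.579e-6 day⁻¹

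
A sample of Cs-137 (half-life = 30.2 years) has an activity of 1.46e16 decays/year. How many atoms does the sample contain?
N = A/λ = 6.361e17 atoms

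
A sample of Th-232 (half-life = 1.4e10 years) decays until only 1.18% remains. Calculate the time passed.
t = t½ × log₂(N₀/N) = 8.967e10 years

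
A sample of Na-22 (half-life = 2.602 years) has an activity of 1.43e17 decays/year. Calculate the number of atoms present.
N = A/λ = 5.368e17 atoms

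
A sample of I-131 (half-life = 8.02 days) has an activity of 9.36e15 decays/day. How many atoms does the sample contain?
N = A/λ = 1.083e17 atoms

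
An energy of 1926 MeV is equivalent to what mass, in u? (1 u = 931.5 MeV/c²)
m = E/c² = 2.068 u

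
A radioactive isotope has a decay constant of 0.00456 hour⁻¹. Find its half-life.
t½ = ln(2)/λ = 152 hours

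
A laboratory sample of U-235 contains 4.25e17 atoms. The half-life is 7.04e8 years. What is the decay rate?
A = λN = 4.184e8 decays/year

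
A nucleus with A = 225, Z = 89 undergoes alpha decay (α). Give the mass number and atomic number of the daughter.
Daughter: A = 221, Z = 87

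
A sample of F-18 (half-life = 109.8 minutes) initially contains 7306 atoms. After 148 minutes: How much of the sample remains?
N = N₀(1/2)^(t/t½) = 2870 atoms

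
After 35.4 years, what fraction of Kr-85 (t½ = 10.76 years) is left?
N/N₀ = (1/2)^(t/t½) = 0.1022 = 10.2%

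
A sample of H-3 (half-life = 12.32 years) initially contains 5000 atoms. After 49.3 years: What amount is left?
N = N₀(1/2)^(t/t½) = 312.1 atoms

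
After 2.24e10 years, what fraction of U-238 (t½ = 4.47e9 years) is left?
N/N₀ = (1/2)^(t/t½) = 0.03101 = 3.1%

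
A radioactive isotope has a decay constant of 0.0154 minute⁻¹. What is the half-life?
t½ = ln(2)/λ = 45.01 minutes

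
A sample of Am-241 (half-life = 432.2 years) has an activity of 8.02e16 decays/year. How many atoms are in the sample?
N = A/λ = 5.001e19 atoms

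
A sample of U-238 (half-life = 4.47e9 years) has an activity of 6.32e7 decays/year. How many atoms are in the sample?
N = A/λ = 4.076e17 atoms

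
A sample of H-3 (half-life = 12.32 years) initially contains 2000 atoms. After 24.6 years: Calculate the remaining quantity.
N = N₀(1/2)^(t/t½) = 501.1 atoms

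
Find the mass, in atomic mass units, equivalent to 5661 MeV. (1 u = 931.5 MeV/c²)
m = E/c² = 6.077 u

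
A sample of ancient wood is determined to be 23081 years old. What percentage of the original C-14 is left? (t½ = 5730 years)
N/N₀ = (1/2)^(t/t½) = 0.06129 = 6.13%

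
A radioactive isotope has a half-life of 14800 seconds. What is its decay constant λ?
λ = ln(2)/t½ = 4.683e-5 second⁻¹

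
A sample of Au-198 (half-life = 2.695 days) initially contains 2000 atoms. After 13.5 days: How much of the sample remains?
N = N₀(1/2)^(t/t½) = 62.1 atoms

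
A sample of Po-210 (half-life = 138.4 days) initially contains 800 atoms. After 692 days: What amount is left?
N = N₀(1/2)^(t/t½) = 25 atoms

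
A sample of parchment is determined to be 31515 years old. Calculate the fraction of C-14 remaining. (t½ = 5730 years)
N/N₀ = (1/2)^(t/t½) = 0.0221 = 2.21%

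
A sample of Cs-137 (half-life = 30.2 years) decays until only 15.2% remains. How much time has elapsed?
t = t½ × log₂(N₀/N) = 82.08 years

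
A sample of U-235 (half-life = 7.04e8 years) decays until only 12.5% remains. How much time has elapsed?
t = t½ × log₂(N₀/N) = 2.112e9 years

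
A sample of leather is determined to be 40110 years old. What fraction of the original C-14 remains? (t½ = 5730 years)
N/N₀ = (1/2)^(t/t½) = 0.007812 = 0.781%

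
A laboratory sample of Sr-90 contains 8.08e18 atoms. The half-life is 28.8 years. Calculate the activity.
A = λN = 1.945e17 decays/year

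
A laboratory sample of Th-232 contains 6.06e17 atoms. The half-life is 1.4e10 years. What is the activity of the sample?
A = λN = 3e7 decays/year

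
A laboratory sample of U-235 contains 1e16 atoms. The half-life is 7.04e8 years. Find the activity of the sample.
A = λN = 9.846e6 decays/year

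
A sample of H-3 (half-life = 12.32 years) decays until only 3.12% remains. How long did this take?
t = t½ × log₂(N₀/N) = 61.63 years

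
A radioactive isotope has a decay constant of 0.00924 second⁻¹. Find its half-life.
t½ = ln(2)/λ = 75.02 seconds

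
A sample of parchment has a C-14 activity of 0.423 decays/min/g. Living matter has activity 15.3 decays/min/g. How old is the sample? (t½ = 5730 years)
Age = t½ × log₂(A₀/A) = 29660 years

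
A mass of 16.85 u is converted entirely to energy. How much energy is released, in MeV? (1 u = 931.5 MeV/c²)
E = mc² = 15700 MeV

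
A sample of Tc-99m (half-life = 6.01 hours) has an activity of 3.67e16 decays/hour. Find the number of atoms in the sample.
N = A/λ = 3.182e17 atoms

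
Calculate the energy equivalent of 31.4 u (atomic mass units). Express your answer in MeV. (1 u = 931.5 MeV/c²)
E = mc² = 29250 MeV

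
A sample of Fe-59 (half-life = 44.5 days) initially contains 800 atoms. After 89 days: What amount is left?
N = N₀(1/2)^(t/t½) = 200 atoms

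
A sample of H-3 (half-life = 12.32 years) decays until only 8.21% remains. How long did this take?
t = t½ × log₂(N₀/N) = 44.43 years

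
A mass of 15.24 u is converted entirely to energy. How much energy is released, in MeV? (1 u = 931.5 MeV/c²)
E = mc² = 14200 MeV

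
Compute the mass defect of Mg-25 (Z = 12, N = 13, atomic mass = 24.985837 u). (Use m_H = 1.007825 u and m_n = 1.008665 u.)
Δm = Z·m_H + N·m_n − M = 0.2207 u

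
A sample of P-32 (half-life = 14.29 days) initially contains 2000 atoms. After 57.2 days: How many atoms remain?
N = N₀(1/2)^(t/t½) = 124.8 atoms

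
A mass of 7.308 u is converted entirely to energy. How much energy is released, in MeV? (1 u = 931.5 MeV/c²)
E = mc² = 6807 MeV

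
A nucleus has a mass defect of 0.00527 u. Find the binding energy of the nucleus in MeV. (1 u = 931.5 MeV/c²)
B.E. = Δm × 931.5 = 4.909 MeV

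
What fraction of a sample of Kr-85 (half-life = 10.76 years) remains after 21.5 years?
N/N₀ = (1/2)^(t/t½) = 0.2503 = 25%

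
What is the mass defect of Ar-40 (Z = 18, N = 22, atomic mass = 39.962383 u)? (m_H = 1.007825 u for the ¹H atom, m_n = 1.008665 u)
Δm = Z·m_H + N·m_n − M = 0.3691 u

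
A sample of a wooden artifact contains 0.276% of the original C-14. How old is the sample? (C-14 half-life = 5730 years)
Age = t½ × log₂(1/ratio) = 48710 years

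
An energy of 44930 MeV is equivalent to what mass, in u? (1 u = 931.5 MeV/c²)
m = E/c² = 48.23 u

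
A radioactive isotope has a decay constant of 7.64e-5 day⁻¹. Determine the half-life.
t½ = ln(2)/λ = 9073 days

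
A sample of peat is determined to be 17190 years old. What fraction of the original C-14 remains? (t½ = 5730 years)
N/N₀ = (1/2)^(t/t½) = 0.125 = 12.5%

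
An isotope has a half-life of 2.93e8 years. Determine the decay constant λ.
λ = ln(2)/t½ = 2.366e-9 year⁻¹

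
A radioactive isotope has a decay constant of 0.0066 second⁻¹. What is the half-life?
t½ = ln(2)/λ = 105 seconds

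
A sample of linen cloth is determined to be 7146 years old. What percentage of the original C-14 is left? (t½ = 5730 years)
N/N₀ = (1/2)^(t/t½) = 0.4213 = 42.1%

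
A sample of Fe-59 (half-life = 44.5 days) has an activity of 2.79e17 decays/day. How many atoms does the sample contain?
N = A/λ = 1.791e19 atoms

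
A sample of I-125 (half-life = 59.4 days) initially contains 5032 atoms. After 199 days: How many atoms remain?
N = N₀(1/2)^(t/t½) = 493.4 atoms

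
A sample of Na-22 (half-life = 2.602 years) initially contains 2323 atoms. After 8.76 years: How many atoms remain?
N = N₀(1/2)^(t/t½) = 225.2 atoms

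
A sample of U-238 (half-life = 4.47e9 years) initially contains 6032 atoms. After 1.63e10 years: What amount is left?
N = N₀(1/2)^(t/t½) = 481.7 atoms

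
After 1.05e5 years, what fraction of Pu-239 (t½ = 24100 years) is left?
N/N₀ = (1/2)^(t/t½) = 0.0488 = 4.88%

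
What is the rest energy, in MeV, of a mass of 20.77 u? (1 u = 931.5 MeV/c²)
E = mc² = 19350 MeV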